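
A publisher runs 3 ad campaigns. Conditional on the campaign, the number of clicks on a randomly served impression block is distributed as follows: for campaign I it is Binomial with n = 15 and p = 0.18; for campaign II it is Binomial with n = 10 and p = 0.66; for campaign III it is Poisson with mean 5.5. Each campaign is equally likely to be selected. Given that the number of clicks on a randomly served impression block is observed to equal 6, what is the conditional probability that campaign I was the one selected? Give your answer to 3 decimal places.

0.068

Likelihoods P(X=6 | ·): I: 0.0285341; II: 0.231952; III: 0.157117.
Posterior ∝ prior × likelihood. Numerator for I: 0.333333·0.0285341 = 0.00951136.
Normalizing constant: 0.333333·0.0285341 + 0.333333·0.231952 + 0.333333·0.157117 = 0.139201.
P(I | observation) = 0.00951136 / 0.139201 = 0.0683281.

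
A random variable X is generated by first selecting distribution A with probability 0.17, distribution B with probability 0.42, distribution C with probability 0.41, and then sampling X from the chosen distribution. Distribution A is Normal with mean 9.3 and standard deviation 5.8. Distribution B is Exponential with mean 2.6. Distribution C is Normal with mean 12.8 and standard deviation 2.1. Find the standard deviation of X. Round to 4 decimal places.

Per component, A: μ=9.3, E[X²]=120.13; B: μ=2.6, E[X²]=13.52; C: μ=12.8, E[X²]=168.25.
E[X] = 0.17·9.3 + 0.42·2.6 + 0.41·12.8 = 7.921.
E[X²] = 0.17·120.13 + 0.42·13.52 + 0.41·168.25 = 95.083.
Var(X) = E[X²] − (E[X])² = 95.083 − 62.7422 = 32.3408.
SD(X) = √32.3408 = 5.68689.

5.6869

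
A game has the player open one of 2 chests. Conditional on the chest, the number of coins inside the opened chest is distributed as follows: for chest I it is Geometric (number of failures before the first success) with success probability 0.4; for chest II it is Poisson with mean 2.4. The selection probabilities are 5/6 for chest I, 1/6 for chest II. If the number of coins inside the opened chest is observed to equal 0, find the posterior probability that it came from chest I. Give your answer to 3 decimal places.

Likelihoods P(X=0 | ·): I: 0.4; II: 0.090718.
Posterior ∝ prior × likelihood. Numerator for I: 0.833333·0.4 = 0.333333.
Normalizing constant: 0.833333·0.4 + 0.166667·0.090718 = 0.348453.
P(I | observation) = 0.333333 / 0.348453 = 0.956609.

0.957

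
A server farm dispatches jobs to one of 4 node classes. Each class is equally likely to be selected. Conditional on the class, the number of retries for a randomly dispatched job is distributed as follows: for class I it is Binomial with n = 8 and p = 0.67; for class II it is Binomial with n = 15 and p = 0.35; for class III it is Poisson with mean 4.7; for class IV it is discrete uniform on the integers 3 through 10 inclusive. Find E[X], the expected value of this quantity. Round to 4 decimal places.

5.4525

Component means — I: 5.36; II: 5.25; III: 4.7; IV: 6.5.
E[X] = 0.25·5.36 + 0.25·5.25 + 0.25·4.7 + 0.25·6.5 = 5.4525.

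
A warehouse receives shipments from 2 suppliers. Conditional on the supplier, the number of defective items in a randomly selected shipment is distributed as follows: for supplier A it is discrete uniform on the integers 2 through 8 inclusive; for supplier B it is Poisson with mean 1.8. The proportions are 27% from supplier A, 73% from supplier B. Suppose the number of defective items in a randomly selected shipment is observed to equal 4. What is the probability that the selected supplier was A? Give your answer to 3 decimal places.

Likelihoods P(X=4 | ·): A: 0.142857; B: 0.0723017.
Posterior ∝ prior × likelihood. Numerator for A: 0.27·0.142857 = 0.0385714.
Normalizing constant: 0.27·0.142857 + 0.73·0.0723017 = 0.0913517.
P(A | observation) = 0.0385714 / 0.0913517 = 0.42223.

0.422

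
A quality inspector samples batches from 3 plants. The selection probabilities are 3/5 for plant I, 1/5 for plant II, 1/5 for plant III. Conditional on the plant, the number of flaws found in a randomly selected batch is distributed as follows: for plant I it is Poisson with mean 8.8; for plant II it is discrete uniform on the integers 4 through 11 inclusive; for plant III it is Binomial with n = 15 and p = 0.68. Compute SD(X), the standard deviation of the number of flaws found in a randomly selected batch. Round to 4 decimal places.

2.7771

Per component, I: μ=8.8, E[X²]=86.24; II: μ=7.5, E[X²]=61.5; III: μ=10.2, E[X²]=107.304.
E[X] = 0.6·8.8 + 0.2·7.5 + 0.2·10.2 = 8.82.
E[X²] = 0.6·86.24 + 0.2·61.5 + 0.2·107.304 = 85.5048.
Var(X) = E[X²] − (E[X])² = 85.5048 − 77.7924 = 7.7124.
SD(X) = √7.7124 = 2.77712.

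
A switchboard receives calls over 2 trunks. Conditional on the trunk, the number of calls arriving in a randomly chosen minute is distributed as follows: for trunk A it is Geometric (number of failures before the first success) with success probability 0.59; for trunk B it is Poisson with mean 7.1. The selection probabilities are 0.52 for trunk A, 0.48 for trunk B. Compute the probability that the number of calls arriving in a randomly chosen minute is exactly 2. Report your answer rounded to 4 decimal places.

0.0616

Conditional on each trunk, P(X = 2): A: 0.099179; B: 0.0207968.
By total probability, P(X = 2) = 0.52·0.099179 + 0.48·0.0207968 = 0.0615555.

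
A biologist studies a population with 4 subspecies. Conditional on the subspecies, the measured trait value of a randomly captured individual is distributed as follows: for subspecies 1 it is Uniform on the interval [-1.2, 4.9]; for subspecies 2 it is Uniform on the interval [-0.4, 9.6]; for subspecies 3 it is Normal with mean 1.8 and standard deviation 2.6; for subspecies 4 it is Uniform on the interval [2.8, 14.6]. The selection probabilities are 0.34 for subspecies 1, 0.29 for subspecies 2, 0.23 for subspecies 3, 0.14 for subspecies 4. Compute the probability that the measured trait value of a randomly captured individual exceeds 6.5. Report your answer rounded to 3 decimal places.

Conditional on each subspecies, P(X > 6.5): 1: 0; 2: 0.31; 3: 0.0353272; 4: 0.686441.
By total probability, P(X > 6.5) = 0.34·0 + 0.29·0.31 + 0.23·0.0353272 + 0.14·0.686441 = 0.194127.

0.194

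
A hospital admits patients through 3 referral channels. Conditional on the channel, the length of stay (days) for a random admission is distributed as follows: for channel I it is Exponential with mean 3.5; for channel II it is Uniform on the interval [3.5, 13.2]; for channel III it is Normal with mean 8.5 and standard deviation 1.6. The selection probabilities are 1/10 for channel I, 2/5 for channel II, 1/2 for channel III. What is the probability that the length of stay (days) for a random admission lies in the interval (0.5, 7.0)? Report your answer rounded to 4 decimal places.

0.3046

Conditional on each channel, P(0.5 < X < 7.0): I: 0.731543; II: 0.360825; III: 0.17425.
By total probability, P(0.5 < X < 7.0) = 0.1·0.731543 + 0.4·0.360825 + 0.5·0.17425 = 0.304609.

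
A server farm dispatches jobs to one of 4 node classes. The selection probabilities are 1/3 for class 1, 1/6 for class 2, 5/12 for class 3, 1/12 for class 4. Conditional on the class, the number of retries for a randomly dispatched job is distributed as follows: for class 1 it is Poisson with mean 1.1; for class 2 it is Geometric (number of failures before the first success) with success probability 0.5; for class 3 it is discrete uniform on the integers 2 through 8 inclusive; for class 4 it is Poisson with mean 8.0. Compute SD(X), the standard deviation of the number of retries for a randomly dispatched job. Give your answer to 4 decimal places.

Per component, 1: μ=1.1, E[X²]=2.31; 2: μ=1, E[X²]=3; 3: μ=5, E[X²]=29; 4: μ=8, E[X²]=72.
E[X] = 0.333333·1.1 + 0.166667·1 + 0.416667·5 + 0.0833333·8 = 3.28333.
E[X²] = 0.333333·2.31 + 0.166667·3 + 0.416667·29 + 0.0833333·72 = 19.3533.
Var(X) = E[X²] − (E[X])² = 19.3533 − 10.7803 = 8.57306.
SD(X) = √8.57306 = 2.92798.

2.9280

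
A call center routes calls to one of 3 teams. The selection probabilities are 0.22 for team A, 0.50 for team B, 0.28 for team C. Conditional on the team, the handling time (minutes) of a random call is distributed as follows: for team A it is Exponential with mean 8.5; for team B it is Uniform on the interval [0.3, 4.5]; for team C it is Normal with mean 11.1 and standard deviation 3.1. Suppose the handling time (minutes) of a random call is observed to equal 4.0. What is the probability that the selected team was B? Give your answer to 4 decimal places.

0.8637

Likelihoods f(4.0 | ·): A: 0.0734864; B: 0.238095; C: 0.00934299.
Posterior ∝ prior × likelihood. Numerator for B: 0.5·0.238095 = 0.119048.
Normalizing constant: 0.22·0.0734864 + 0.5·0.238095 + 0.28·0.00934299 = 0.137831.
P(B | observation) = 0.119048 / 0.137831 = 0.863724.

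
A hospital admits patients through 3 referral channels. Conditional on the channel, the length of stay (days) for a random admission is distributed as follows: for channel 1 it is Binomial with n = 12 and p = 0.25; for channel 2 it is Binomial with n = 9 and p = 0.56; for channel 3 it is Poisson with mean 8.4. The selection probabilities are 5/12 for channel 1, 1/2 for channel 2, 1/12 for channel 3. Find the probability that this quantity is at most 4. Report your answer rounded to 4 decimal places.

0.5351

Conditional on each channel, P(X ≤ 4): 1: 0.842356; 2: 0.355142; 3: 0.0789083.
By total probability, P(X ≤ 4) = 0.416667·0.842356 + 0.5·0.355142 + 0.0833333·0.0789083 = 0.535129.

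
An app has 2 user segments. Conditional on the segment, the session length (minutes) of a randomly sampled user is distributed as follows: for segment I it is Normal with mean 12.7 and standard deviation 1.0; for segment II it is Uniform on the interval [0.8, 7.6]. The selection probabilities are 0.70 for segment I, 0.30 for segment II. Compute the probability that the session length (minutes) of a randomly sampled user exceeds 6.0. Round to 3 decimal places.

0.771

Conditional on each segment, P(X > 6.0): I: 1; II: 0.235294.
By total probability, P(X > 6.0) = 0.7·1 + 0.3·0.235294 = 0.770588.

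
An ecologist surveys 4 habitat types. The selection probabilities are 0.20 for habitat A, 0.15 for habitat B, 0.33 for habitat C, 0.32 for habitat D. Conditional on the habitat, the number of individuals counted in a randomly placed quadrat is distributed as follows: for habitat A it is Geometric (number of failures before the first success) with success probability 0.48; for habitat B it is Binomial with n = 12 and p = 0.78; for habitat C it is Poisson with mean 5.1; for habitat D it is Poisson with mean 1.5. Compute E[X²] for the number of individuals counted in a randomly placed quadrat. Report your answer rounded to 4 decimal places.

For each component E[X²] = Var + (mean)², giving A: 3.43056; B: 89.6688; C: 31.11; D: 3.75.
Overall E[X²] = 0.2·3.43056 + 0.15·89.6688 + 0.33·31.11 + 0.32·3.75 = 25.6027.

25.6027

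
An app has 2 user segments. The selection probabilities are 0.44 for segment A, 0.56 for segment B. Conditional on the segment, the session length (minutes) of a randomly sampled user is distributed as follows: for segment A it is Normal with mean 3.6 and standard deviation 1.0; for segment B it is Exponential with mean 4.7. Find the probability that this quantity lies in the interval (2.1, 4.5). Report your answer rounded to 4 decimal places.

Conditional on each segment, P(2.1 < X < 4.5): A: 0.749133; B: 0.255795.
By total probability, P(2.1 < X < 4.5) = 0.44·0.749133 + 0.56·0.255795 = 0.472863.

0.4729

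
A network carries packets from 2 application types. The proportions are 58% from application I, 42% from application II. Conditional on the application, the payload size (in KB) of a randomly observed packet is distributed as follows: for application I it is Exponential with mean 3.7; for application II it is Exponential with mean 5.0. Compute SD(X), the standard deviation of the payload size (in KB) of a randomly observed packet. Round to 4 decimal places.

Per component, I: μ=3.7, E[X²]=27.38; II: μ=5, E[X²]=50.
E[X] = 0.58·3.7 + 0.42·5 = 4.246.
E[X²] = 0.58·27.38 + 0.42·50 = 36.8804.
Var(X) = E[X²] − (E[X])² = 36.8804 − 18.0285 = 18.8519.
SD(X) = √18.8519 = 4.34188.

4.3419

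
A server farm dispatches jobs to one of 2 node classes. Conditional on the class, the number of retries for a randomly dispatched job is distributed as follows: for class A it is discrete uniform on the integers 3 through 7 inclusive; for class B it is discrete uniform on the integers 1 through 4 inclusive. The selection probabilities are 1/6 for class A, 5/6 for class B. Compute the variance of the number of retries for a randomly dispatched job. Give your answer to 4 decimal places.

Per component, A: μ=5, E[X²]=27; B: μ=2.5, E[X²]=7.5.
E[X] = 0.166667·5 + 0.833333·2.5 = 2.91667.
E[X²] = 0.166667·27 + 0.833333·7.5 = 10.75.
Var(X) = E[X²] − (E[X])² = 10.75 − 8.50694 = 2.24306.

2.2431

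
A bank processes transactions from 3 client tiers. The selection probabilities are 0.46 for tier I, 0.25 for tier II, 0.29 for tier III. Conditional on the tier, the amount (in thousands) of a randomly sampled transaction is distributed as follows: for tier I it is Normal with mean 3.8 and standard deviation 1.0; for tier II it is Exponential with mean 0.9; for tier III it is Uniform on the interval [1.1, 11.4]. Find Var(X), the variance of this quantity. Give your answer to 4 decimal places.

7.0694

Per component, I: μ=3.8, E[X²]=15.44; II: μ=0.9, E[X²]=1.62; III: μ=6.25, E[X²]=47.9033.
E[X] = 0.46·3.8 + 0.25·0.9 + 0.29·6.25 = 3.7855.
E[X²] = 0.46·15.44 + 0.25·1.62 + 0.29·47.9033 = 21.3994.
Var(X) = E[X²] − (E[X])² = 21.3994 − 14.33 = 7.06936.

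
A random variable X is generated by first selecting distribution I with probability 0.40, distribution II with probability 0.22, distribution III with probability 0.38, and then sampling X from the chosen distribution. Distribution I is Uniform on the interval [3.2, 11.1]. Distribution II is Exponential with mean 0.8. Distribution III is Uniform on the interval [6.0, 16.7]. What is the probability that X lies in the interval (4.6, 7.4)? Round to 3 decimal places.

Conditional on each component, P(4.6 < X < 7.4): I: 0.35443; II: 0.00308667; III: 0.130841.
By total probability, P(4.6 < X < 7.4) = 0.4·0.35443 + 0.22·0.00308667 + 0.38·0.130841 = 0.192171.

0.192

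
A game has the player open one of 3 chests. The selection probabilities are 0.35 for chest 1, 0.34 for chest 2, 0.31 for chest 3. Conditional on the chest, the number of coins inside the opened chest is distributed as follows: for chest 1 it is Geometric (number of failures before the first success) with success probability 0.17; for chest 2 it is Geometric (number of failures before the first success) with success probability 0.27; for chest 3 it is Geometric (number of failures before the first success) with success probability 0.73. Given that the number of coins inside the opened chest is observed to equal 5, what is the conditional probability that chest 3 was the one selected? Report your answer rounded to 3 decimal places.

0.008

Likelihoods P(X=5 | ·): 1: 0.0669637; 2: 0.0559729; 3: 0.00104747.
Posterior ∝ prior × likelihood. Numerator for 3: 0.31·0.00104747 = 0.000324716.
Normalizing constant: 0.35·0.0669637 + 0.34·0.0559729 + 0.31·0.00104747 = 0.0427928.
P(3 | observation) = 0.000324716 / 0.0427928 = 0.00758809.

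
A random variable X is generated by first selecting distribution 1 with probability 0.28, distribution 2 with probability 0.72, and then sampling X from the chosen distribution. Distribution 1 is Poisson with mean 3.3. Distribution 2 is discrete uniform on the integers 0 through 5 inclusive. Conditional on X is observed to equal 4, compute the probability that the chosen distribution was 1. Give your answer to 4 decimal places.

0.2984

Likelihoods P(X=4 | ·): 1: 0.182252; 2: 0.166667.
Posterior ∝ prior × likelihood. Numerator for 1: 0.28·0.182252 = 0.0510306.
Normalizing constant: 0.28·0.182252 + 0.72·0.166667 = 0.171031.
P(1 | observation) = 0.0510306 / 0.171031 = 0.298371.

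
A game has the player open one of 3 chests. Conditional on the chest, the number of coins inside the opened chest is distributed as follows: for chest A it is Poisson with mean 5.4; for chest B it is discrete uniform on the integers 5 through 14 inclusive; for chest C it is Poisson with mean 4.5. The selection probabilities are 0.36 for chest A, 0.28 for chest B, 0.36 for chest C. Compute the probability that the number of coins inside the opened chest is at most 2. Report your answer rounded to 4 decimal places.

0.0966

Conditional on each chest, P(X ≤ 2): A: 0.0947579; B: 0; C: 0.173578.
By total probability, P(X ≤ 2) = 0.36·0.0947579 + 0.28·0 + 0.36·0.173578 = 0.0966009.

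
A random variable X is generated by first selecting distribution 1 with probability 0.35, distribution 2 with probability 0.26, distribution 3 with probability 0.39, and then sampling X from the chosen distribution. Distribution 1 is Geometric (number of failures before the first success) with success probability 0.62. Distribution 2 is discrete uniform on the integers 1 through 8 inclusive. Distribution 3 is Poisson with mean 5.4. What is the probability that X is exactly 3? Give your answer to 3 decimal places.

Conditional on each component, P(X = 3): 1: 0.0340206; 2: 0.125; 3: 0.118533.
By total probability, P(X = 3) = 0.35·0.0340206 + 0.26·0.125 + 0.39·0.118533 = 0.0906352.

0.091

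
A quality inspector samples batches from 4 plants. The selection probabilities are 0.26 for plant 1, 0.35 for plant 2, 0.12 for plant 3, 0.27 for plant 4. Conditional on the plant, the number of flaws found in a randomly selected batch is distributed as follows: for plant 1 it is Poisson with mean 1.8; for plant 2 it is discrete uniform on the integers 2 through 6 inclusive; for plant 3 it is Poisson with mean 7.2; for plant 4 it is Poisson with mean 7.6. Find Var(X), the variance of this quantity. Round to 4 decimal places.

9.4557

Per component, 1: μ=1.8, E[X²]=5.04; 2: μ=4, E[X²]=18; 3: μ=7.2, E[X²]=59.04; 4: μ=7.6, E[X²]=65.36.
E[X] = 0.26·1.8 + 0.35·4 + 0.12·7.2 + 0.27·7.6 = 4.784.
E[X²] = 0.26·5.04 + 0.35·18 + 0.12·59.04 + 0.27·65.36 = 32.3424.
Var(X) = E[X²] − (E[X])² = 32.3424 − 22.8867 = 9.45574.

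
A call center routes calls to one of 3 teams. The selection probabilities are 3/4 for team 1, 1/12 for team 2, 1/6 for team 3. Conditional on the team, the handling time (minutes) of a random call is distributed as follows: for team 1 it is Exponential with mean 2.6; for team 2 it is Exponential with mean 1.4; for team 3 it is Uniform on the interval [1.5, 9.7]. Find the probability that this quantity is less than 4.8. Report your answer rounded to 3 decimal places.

0.779

Conditional on each team, P(X < 4.8): 1: 0.842157; 2: 0.967567; 3: 0.402439.
By total probability, P(X < 4.8) = 0.75·0.842157 + 0.0833333·0.967567 + 0.166667·0.402439 = 0.779321.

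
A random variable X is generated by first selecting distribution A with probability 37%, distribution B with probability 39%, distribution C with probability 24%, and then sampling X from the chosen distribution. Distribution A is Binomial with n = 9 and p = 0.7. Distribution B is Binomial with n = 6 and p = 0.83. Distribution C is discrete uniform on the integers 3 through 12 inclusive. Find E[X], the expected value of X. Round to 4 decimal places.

Component means — A: 6.3; B: 4.98; C: 7.5.
E[X] = 0.37·6.3 + 0.39·4.98 + 0.24·7.5 = 6.0732.

6.0732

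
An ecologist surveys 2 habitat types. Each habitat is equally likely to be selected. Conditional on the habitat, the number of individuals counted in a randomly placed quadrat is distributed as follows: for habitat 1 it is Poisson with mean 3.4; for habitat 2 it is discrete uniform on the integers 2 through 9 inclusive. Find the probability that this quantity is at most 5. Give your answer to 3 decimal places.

Conditional on each habitat, P(X ≤ 5): 1: 0.870542; 2: 0.5.
By total probability, P(X ≤ 5) = 0.5·0.870542 + 0.5·0.5 = 0.685271.

0.685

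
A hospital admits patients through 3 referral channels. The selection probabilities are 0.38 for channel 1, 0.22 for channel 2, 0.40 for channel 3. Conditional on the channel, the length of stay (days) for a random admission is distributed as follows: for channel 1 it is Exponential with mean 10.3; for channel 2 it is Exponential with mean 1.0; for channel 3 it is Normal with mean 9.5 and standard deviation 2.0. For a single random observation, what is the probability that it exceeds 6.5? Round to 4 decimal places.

0.5758

Conditional on each channel, P(X > 6.5): 1: 0.532023; 2: 0.00150344; 3: 0.933193.
By total probability, P(X > 6.5) = 0.38·0.532023 + 0.22·0.00150344 + 0.4·0.933193 = 0.575777.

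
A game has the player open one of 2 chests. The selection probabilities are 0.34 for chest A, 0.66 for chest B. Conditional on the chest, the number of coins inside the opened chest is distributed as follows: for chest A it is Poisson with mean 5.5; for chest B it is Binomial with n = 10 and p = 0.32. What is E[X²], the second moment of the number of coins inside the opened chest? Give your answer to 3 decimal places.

For each component E[X²] = Var + (mean)², giving A: 35.75; B: 12.416.
Overall E[X²] = 0.34·35.75 + 0.66·12.416 = 20.3496.

20.350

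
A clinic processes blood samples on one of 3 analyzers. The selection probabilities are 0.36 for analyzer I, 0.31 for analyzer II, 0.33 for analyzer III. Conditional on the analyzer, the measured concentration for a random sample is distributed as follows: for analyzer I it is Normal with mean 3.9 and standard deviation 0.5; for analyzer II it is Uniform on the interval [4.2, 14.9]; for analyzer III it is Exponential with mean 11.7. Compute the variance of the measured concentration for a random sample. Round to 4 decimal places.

59.4846

Per component, I: μ=3.9, E[X²]=15.46; II: μ=9.55, E[X²]=100.743; III: μ=11.7, E[X²]=273.78.
E[X] = 0.36·3.9 + 0.31·9.55 + 0.33·11.7 = 8.2255.
E[X²] = 0.36·15.46 + 0.31·100.743 + 0.33·273.78 = 127.143.
Var(X) = E[X²] − (E[X])² = 127.143 − 67.6589 = 59.4846.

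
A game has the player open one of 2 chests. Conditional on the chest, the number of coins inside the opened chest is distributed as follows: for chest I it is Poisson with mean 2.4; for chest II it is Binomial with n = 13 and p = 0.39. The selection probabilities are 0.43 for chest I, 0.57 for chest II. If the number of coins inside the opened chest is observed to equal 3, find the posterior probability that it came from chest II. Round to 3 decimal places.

0.434

Likelihoods P(X=3 | ·): I: 0.209014; II: 0.12102.
Posterior ∝ prior × likelihood. Numerator for II: 0.57·0.12102 = 0.0689816.
Normalizing constant: 0.43·0.209014 + 0.57·0.12102 = 0.158858.
P(II | observation) = 0.0689816 / 0.158858 = 0.434235.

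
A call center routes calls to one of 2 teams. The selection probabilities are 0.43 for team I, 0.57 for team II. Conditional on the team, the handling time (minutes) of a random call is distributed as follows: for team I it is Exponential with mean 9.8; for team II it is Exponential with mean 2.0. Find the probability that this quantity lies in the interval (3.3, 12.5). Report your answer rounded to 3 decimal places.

0.295

Conditional on each team, P(3.3 < X < 12.5): I: 0.43481; II: 0.190119.
By total probability, P(3.3 < X < 12.5) = 0.43·0.43481 + 0.57·0.190119 = 0.295336.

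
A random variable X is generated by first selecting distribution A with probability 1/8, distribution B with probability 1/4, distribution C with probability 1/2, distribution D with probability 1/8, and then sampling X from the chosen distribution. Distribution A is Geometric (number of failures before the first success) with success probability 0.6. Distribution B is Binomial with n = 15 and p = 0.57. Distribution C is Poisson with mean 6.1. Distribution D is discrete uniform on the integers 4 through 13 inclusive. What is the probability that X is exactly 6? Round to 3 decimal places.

Conditional on each component, P(X = 6): A: 0.0024576; B: 0.0862719; C: 0.160491; D: 0.1.
By total probability, P(X = 6) = 0.125·0.0024576 + 0.25·0.0862719 + 0.5·0.160491 + 0.125·0.1 = 0.114621.

0.115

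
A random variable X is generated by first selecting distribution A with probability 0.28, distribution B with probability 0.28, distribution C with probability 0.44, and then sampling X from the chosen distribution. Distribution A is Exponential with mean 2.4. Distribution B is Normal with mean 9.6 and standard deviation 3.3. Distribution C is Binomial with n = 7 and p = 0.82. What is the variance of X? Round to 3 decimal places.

12.391

Per component, A: μ=2.4, E[X²]=11.52; B: μ=9.6, E[X²]=103.05; C: μ=5.74, E[X²]=33.9808.
E[X] = 0.28·2.4 + 0.28·9.6 + 0.44·5.74 = 5.8856.
E[X²] = 0.28·11.52 + 0.28·103.05 + 0.44·33.9808 = 47.0312.
Var(X) = E[X²] − (E[X])² = 47.0312 − 34.6403 = 12.3909.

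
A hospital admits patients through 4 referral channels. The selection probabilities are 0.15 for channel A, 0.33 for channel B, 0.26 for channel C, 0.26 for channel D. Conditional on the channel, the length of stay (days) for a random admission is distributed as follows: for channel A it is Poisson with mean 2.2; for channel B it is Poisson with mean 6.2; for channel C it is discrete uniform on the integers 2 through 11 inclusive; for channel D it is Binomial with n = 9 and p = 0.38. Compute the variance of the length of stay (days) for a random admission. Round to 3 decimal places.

Per component, A: μ=2.2, E[X²]=7.04; B: μ=6.2, E[X²]=44.64; C: μ=6.5, E[X²]=50.5; D: μ=3.42, E[X²]=13.8168.
E[X] = 0.15·2.2 + 0.33·6.2 + 0.26·6.5 + 0.26·3.42 = 4.9552.
E[X²] = 0.15·7.04 + 0.33·44.64 + 0.26·50.5 + 0.26·13.8168 = 32.5096.
Var(X) = E[X²] − (E[X])² = 32.5096 − 24.554 = 7.95556.

7.956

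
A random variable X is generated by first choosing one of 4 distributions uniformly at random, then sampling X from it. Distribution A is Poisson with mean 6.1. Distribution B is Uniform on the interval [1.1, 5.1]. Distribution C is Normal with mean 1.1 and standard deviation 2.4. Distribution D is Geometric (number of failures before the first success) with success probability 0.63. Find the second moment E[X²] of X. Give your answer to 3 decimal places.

For each component E[X²] = Var + (mean)², giving A: 43.31; B: 10.9433; C: 6.97; D: 1.27715.
Overall E[X²] = 0.25·43.31 + 0.25·10.9433 + 0.25·6.97 + 0.25·1.27715 = 15.6251.

15.625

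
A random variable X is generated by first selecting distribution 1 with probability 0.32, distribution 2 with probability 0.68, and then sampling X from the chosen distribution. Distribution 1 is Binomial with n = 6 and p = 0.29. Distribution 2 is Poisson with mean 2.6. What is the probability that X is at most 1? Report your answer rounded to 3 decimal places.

Conditional on each component, P(X ≤ 1): 1: 0.442036; 2: 0.267385.
By total probability, P(X ≤ 1) = 0.32·0.442036 + 0.68·0.267385 = 0.323273.

0.323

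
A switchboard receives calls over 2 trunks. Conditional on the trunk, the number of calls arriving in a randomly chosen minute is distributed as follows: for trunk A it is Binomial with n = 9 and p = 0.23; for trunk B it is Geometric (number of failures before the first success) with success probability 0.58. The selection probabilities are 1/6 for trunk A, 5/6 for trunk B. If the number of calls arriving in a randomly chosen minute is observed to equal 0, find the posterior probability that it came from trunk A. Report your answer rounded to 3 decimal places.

Likelihoods P(X=0 | ·): A: 0.0951517; B: 0.58.
Posterior ∝ prior × likelihood. Numerator for A: 0.166667·0.0951517 = 0.0158586.
Normalizing constant: 0.166667·0.0951517 + 0.833333·0.58 = 0.499192.
P(A | observation) = 0.0158586 / 0.499192 = 0.0317686.

0.032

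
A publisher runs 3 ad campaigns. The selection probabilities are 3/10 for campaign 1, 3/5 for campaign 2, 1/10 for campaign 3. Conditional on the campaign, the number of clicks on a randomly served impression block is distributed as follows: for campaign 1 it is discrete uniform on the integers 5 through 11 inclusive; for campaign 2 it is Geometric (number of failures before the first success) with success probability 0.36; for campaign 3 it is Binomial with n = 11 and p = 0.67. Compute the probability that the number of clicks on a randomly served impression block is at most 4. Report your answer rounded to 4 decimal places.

Conditional on each campaign, P(X ≤ 4): 1: 0; 2: 0.892626; 3: 0.0365839.
By total probability, P(X ≤ 4) = 0.3·0 + 0.6·0.892626 + 0.1·0.0365839 = 0.539234.

0.5392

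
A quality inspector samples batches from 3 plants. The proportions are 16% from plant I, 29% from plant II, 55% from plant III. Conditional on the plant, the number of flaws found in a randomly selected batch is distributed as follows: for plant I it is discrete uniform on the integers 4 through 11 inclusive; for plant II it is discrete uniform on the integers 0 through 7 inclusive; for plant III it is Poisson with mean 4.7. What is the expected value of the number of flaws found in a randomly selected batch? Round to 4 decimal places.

Component means — I: 7.5; II: 3.5; III: 4.7.
E[X] = 0.16·7.5 + 0.29·3.5 + 0.55·4.7 = 4.8.

4.8000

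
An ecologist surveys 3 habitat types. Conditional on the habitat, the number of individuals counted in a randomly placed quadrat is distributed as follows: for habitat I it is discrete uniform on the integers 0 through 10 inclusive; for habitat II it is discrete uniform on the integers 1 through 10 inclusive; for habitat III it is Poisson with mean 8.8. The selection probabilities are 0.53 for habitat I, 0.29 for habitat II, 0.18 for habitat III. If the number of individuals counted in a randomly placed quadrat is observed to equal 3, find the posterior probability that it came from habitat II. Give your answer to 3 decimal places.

0.361

Likelihoods P(X=3 | ·): I: 0.0909091; II: 0.1; III: 0.0171201.
Posterior ∝ prior × likelihood. Numerator for II: 0.29·0.1 = 0.029.
Normalizing constant: 0.53·0.0909091 + 0.29·0.1 + 0.18·0.0171201 = 0.0802634.
P(II | observation) = 0.029 / 0.0802634 = 0.36131.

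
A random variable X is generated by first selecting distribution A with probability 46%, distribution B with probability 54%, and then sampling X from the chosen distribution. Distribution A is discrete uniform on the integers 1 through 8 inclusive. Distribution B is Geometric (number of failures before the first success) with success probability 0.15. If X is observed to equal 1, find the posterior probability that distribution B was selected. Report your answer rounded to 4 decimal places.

0.5449

Likelihoods P(X=1 | ·): A: 0.125; B: 0.1275.
Posterior ∝ prior × likelihood. Numerator for B: 0.54·0.1275 = 0.06885.
Normalizing constant: 0.46·0.125 + 0.54·0.1275 = 0.12635.
P(B | observation) = 0.06885 / 0.12635 = 0.544915.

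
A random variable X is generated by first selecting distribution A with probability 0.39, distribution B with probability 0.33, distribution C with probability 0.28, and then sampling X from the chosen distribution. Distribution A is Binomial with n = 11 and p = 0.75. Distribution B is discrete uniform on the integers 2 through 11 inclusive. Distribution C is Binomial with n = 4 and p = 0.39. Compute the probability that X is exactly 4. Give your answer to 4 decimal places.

Conditional on each component, P(X = 4): A: 0.00637293; B: 0.1; C: 0.0231344.
By total probability, P(X = 4) = 0.39·0.00637293 + 0.33·0.1 + 0.28·0.0231344 = 0.0419631.

0.0420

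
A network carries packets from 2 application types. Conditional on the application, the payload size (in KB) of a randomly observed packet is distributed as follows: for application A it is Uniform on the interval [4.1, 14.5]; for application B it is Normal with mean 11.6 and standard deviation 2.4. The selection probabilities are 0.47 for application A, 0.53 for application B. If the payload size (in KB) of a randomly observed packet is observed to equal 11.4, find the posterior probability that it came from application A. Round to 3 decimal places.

Likelihoods f(11.4 | ·): A: 0.0961538; B: 0.16565.
Posterior ∝ prior × likelihood. Numerator for A: 0.47·0.0961538 = 0.0451923.
Normalizing constant: 0.47·0.0961538 + 0.53·0.16565 = 0.132987.
P(A | observation) = 0.0451923 / 0.132987 = 0.339826.

0.340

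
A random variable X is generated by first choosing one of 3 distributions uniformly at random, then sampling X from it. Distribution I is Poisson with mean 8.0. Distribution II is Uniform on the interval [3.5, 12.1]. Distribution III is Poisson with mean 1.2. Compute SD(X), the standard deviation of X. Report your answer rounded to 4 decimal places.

3.8863

Per component, I: μ=8, E[X²]=72; II: μ=7.8, E[X²]=67.0033; III: μ=1.2, E[X²]=2.64.
E[X] = 0.333333·8 + 0.333333·7.8 + 0.333333·1.2 = 5.66667.
E[X²] = 0.333333·72 + 0.333333·67.0033 + 0.333333·2.64 = 47.2144.
Var(X) = E[X²] − (E[X])² = 47.2144 − 32.1111 = 15.1033.
SD(X) = √15.1033 = 3.8863.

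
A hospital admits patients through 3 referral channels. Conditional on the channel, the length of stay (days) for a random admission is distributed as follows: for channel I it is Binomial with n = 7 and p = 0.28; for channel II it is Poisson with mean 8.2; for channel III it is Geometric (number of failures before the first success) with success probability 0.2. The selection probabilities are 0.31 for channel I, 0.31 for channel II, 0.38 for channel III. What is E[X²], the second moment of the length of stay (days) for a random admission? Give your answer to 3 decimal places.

38.695

For each component E[X²] = Var + (mean)², giving I: 5.2528; II: 75.44; III: 36.
Overall E[X²] = 0.31·5.2528 + 0.31·75.44 + 0.38·36 = 38.6948.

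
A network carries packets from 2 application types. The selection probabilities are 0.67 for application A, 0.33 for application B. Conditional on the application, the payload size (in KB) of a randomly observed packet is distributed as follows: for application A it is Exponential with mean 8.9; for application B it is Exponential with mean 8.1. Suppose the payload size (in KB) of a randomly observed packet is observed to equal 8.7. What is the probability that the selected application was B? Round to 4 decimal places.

Likelihoods f(8.7 | ·): A: 0.0422742; B: 0.0421746.
Posterior ∝ prior × likelihood. Numerator for B: 0.33·0.0421746 = 0.0139176.
Normalizing constant: 0.67·0.0422742 + 0.33·0.0421746 = 0.0422413.
P(B | observation) = 0.0139176 / 0.0422413 = 0.329479.

0.3295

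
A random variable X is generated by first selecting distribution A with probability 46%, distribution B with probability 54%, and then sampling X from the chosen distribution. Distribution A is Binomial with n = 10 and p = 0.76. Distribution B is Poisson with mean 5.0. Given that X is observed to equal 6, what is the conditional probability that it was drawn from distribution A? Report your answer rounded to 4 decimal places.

0.4389

Likelihoods P(X=6 | ·): A: 0.13426; B: 0.146223.
Posterior ∝ prior × likelihood. Numerator for A: 0.46·0.13426 = 0.0617595.
Normalizing constant: 0.46·0.13426 + 0.54·0.146223 = 0.14072.
P(A | observation) = 0.0617595 / 0.14072 = 0.438883.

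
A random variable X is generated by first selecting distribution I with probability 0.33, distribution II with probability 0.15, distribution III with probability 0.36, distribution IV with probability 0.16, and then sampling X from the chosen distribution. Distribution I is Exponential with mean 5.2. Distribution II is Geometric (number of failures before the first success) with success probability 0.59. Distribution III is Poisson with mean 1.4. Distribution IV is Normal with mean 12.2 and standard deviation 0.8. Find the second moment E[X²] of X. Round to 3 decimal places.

43.222

For each component E[X²] = Var + (mean)², giving I: 54.08; II: 1.66073; III: 3.36; IV: 149.48.
Overall E[X²] = 0.33·54.08 + 0.15·1.66073 + 0.36·3.36 + 0.16·149.48 = 43.2219.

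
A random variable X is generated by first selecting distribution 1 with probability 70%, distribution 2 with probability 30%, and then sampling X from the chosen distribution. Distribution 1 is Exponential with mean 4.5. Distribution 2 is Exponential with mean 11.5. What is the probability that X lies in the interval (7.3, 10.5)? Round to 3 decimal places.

Conditional on each component, P(7.3 < X < 10.5): 1: 0.100487; 2: 0.12875.
By total probability, P(7.3 < X < 10.5) = 0.7·0.100487 + 0.3·0.12875 = 0.108966.

0.109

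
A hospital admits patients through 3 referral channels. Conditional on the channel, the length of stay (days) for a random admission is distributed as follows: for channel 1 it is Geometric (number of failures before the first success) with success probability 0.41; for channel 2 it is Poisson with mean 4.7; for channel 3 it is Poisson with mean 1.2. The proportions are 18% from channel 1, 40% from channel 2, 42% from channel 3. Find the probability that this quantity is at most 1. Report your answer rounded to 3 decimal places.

0.416

Conditional on each channel, P(X ≤ 1): 1: 0.6519; 2: 0.0518431; 3: 0.662627.
By total probability, P(X ≤ 1) = 0.18·0.6519 + 0.4·0.0518431 + 0.42·0.662627 = 0.416383.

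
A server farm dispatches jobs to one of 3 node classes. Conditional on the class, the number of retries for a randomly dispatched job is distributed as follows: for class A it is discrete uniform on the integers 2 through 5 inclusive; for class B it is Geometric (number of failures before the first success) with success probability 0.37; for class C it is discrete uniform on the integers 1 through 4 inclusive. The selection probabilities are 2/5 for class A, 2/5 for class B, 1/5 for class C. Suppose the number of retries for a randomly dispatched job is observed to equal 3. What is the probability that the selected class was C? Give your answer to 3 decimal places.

0.267

Likelihoods P(X=3 | ·): A: 0.25; B: 0.0925174; C: 0.25.
Posterior ∝ prior × likelihood. Numerator for C: 0.2·0.25 = 0.05.
Normalizing constant: 0.4·0.25 + 0.4·0.0925174 + 0.2·0.25 = 0.187007.
P(C | observation) = 0.05 / 0.187007 = 0.26737.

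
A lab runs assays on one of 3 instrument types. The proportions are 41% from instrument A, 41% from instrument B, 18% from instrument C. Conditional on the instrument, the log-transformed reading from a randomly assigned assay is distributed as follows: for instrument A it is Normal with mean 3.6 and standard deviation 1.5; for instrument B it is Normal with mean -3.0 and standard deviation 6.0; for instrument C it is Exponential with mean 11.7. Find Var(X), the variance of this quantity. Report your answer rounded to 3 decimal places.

Per component, A: μ=3.6, E[X²]=15.21; B: μ=-3, E[X²]=45; C: μ=11.7, E[X²]=273.78.
E[X] = 0.41·3.6 + 0.41·-3 + 0.18·11.7 = 2.352.
E[X²] = 0.41·15.21 + 0.41·45 + 0.18·273.78 = 73.9665.
Var(X) = E[X²] − (E[X])² = 73.9665 − 5.5319 = 68.4346.

68.435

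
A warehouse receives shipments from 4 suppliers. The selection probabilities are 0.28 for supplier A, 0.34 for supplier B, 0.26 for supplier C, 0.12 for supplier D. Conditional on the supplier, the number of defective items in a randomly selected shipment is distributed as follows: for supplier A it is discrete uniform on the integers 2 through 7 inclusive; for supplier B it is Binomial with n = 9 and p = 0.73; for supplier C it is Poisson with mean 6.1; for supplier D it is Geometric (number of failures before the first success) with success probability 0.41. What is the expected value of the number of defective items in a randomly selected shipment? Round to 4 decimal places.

5.2525

Component means — A: 4.5; B: 6.57; C: 6.1; D: 1.43902.
E[X] = 0.28·4.5 + 0.34·6.57 + 0.26·6.1 + 0.12·1.43902 = 5.25248.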